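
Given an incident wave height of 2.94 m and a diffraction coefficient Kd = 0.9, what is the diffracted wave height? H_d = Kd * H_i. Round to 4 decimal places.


H_d = Kd * H_i
H_d = 0.9 * 2.94
H_d = 2.6460 m

2.6460


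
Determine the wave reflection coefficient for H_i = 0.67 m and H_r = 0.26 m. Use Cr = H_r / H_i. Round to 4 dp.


Cr = H_r / H_i
Cr = 0.26 / 0.67
Cr = 0.3881

0.3881


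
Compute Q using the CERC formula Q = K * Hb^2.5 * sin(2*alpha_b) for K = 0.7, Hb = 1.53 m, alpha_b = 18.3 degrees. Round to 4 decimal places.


Q = K * Hb^2.5 * sin(2 * alpha_b)
Hb^2.5 = 1.53^2.5 = 2.895533
sin(2 * 18.3) = sin(36.6) = 0.596225
Q = 0.7 * 2.895533 * 0.596225
Q = 1.2085 m^3/s

1.2085


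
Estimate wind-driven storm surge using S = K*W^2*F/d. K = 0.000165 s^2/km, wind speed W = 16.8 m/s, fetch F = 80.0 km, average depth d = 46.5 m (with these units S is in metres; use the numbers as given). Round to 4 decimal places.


S = K * W^2 * F / d
W^2 = 16.8^2 = 282.24
S = 0.000165 * 282.24 * 80.0 / 46.5
Numerator = 0.000165 * 282.24 * 80.0 = 3.725568
S = 3.725568 / 46.5 = 0.0801 m

0.0801


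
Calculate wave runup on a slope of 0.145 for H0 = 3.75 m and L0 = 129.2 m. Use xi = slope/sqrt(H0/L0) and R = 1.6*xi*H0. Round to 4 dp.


xi = slope / sqrt(H0/L0)
H0/L0 = 3.75/129.2 = 0.029025
sqrt(0.029025) = 0.170367
xi = 0.145 / 0.170367 = 0.851106
R = 1.6 * xi * H0 = 1.6 * 0.851106 * 3.75
R = 5.1066 m

5.1066


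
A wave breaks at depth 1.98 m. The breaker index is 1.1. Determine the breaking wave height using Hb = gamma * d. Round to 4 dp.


Hb = gamma * d
Hb = 1.1 * 1.98
Hb = 2.1780 m

2.1780


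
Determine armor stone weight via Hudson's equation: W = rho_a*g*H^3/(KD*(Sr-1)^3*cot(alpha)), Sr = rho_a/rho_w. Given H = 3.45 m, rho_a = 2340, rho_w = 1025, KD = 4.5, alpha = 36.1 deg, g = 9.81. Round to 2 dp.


Sr = rho_a / rho_w = 2340 / 1025 = 2.282927
(Sr - 1) = 1.282927
(Sr - 1)^3 = 2.111571
cot(36.1) = 1 / tan(36.1) = 1 / 0.729213 = 1.371342
Numerator = 2340 * 9.81 * 3.45^3 = 942631.9373
Denominator = 4.5 * 2.111571 * 1.371342 = 13.030589
W = 942631.9373 / 13.030589
W = 72339.93 N

72339.93


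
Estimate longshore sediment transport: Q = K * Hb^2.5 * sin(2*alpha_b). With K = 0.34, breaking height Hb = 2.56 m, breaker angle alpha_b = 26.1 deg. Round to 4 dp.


Q = K * Hb^2.5 * sin(2 * alpha_b)
Hb^2.5 = 2.56^2.5 = 10.485760
sin(2 * 26.1) = sin(52.2) = 0.790155
Q = 0.34 * 10.485760 * 0.790155
Q = 2.8170 m^3/s

2.8170


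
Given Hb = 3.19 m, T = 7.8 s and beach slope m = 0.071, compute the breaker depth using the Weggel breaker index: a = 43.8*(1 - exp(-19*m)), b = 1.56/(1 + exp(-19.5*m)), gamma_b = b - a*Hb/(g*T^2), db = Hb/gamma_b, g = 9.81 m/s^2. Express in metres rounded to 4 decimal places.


a = 43.8 * (1 - exp(-19 * m))
exp(-19 * 0.071) = exp(-1.3490) = 0.259500
a = 43.8 * (1 - 0.259500) = 32.433916
b = 1.56 / (1 + exp(-19.5 * m))
exp(-19.5 * 0.071) = exp(-1.3845) = 0.250449
b = 1.56 / (1 + 0.250449) = 1.247552
Hb / (g * T^2) = 3.19 / (9.81 * 7.8^2) = 3.19 / 596.8404 = 0.00534481
gamma_b = b - a * Hb/(g*T^2) = 1.247552 - 32.433916 * 0.00534481 = 1.074199
db = Hb / gamma_b = 3.19 / 1.074199
db = 2.9697 m

2.9697


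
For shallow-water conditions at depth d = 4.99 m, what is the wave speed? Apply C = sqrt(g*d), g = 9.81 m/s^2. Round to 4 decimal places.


Using the shallow-water approximation:
C = sqrt(g * d) = sqrt(9.81 * 4.99)
C = sqrt(48.9519)
C = 6.9966 m/s

6.9966


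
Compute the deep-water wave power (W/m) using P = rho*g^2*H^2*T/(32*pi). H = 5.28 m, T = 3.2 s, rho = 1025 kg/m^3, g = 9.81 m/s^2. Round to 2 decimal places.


P = rho * g^2 * H^2 * T / (32 * pi)
P = 1025 * 9.81^2 * 5.28^2 * 3.2 / (32 * pi)
P = 1025 * 96.2361 * 27.8784 * 3.2 / 100.53096
P = 87534.62 W/m

87534.62


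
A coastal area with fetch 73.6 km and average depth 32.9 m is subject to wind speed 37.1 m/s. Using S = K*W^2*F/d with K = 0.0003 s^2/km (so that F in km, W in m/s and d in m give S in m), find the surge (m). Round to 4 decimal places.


S = K * W^2 * F / d
W^2 = 37.1^2 = 1376.41
S = 0.0003 * 1376.41 * 73.6 / 32.9
Numerator = 0.0003 * 1376.41 * 73.6 = 30.391133
S = 30.391133 / 32.9 = 0.9237 m

0.9237


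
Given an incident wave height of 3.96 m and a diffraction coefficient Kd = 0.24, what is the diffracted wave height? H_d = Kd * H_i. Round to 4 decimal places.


H_d = Kd * H_i
H_d = 0.24 * 3.96
H_d = 0.9504 m

0.9504


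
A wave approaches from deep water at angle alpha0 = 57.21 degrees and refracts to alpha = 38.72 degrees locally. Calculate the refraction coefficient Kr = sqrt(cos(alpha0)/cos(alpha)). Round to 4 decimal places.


Kr = sqrt(cos(alpha0) / cos(alpha))
cos(57.21) = 0.541561
cos(38.72) = 0.780212
Kr = sqrt(0.541561 / 0.780212)
Kr = sqrt(0.694121)
Kr = 0.8331

0.8331


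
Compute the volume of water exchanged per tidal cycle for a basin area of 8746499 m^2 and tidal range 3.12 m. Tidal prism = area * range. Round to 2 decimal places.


Tidal prism = Area * Tidal range
P = 8746499 * 3.12
P = 27289076.88 m^3

27289076.88


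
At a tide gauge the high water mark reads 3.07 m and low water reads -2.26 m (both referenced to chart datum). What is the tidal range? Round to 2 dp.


Tidal range = High water - Low water
Tidal range = 3.07 - (-2.26)
Tidal range = 5.33 m

5.33


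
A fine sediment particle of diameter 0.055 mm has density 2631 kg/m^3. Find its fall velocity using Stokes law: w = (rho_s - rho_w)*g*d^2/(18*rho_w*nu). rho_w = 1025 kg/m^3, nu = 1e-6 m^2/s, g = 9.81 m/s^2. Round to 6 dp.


w = (rho_s - rho_w) * g * d^2 / (18 * rho_w * nu)
d = 0.055 mm = 0.000055 m
rho_s - rho_w = 2631 - 1025 = 1606
Numerator = 1606 * 9.81 * (0.000055)^2 = 0.000047658452
Denominator = 18 * 1025 * 1e-6 = 0.018450
w = 0.002583 m/s

0.002583


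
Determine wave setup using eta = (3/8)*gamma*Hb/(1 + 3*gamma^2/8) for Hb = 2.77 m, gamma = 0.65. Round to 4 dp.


eta = (3/8) * gamma * Hb / (1 + 3*gamma^2/8)
Numerator = (3/8) * 0.65 * 2.77 = 0.675188
Denominator = 1 + 3*0.65^2/8 = 1 + 0.158438 = 1.158438
eta = 0.675188 / 1.158438
eta = 0.5828 m

0.5828


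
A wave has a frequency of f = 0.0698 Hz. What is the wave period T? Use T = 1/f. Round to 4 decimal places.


T = 1 / f
T = 1 / 0.0698
T = 14.3266 s

14.3266


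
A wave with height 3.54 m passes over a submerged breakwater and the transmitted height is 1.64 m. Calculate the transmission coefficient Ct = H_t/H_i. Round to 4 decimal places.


Ct = H_t / H_i
Ct = 1.64 / 3.54
Ct = 0.4633

0.4633


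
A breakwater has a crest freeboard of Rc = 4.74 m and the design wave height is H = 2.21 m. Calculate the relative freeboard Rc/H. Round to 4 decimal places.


Relative freeboard = Rc / H
= 4.74 / 2.21
= 2.1448

2.1448


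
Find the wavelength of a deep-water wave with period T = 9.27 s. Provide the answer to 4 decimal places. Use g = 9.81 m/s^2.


L0 = g * T^2 / (2 * pi)
L0 = 9.81 * 9.27^2 / (2 * pi)
L0 = 9.81 * 85.9329 / 6.28319
L0 = 843.0017 / 6.28319
L0 = 134.1679 m

134.1679


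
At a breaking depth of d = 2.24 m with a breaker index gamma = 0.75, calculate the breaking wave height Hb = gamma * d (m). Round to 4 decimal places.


Hb = gamma * d
Hb = 0.75 * 2.24
Hb = 1.6800 m

1.6800


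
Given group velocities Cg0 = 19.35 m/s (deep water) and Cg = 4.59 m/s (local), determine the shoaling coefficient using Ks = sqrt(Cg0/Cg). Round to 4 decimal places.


Ks = sqrt(Cg0 / Cg)
Ks = sqrt(19.35 / 4.59)
Ks = sqrt(4.2157)
Ks = 2.0532

2.0532


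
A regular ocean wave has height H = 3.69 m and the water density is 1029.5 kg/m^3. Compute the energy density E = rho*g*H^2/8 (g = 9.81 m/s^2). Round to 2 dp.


E = (1/8) * rho * g * H^2
E = (1/8) * 1029.5 * 9.81 * 3.69^2
E = 0.125 * 1029.5 * 9.81 * 13.6161
E = 17189.30 J/m^2

17189.30


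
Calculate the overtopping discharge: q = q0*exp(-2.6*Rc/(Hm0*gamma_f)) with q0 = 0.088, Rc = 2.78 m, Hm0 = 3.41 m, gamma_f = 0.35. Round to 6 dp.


q = q0 * exp(-2.6 * Rc / (Hm0 * gamma_f))
Exponent = -2.6 * 2.78 / (3.41 * 0.35)
= -2.6 * 2.78 / 1.1935
= -6.056137
exp(-6.056137) = 0.002343
q = 0.088 * 0.002343
q = 0.000206 m^3/s/m

0.000206


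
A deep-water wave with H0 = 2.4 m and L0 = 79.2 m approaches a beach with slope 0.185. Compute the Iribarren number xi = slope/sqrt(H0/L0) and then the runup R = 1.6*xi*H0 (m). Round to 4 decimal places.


xi = slope / sqrt(H0/L0)
H0/L0 = 2.4/79.2 = 0.030303
sqrt(0.030303) = 0.174078
xi = 0.185 / 0.174078 = 1.062744
R = 1.6 * xi * H0 = 1.6 * 1.062744 * 2.4
R = 4.0809 m

4.0809


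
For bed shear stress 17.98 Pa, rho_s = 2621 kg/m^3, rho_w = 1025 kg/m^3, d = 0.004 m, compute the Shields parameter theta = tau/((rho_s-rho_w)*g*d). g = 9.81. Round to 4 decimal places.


theta = tau / ((rho_s - rho_w) * g * d)
rho_s - rho_w = 2621 - 1025 = 1596
Denominator = 1596 * 9.81 * 0.004 = 62.627040
theta = 17.98 / 62.627040
theta = 0.2871

0.2871


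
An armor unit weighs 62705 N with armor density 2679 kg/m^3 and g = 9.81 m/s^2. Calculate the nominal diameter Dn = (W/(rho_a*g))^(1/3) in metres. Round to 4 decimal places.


V = W / (rho_a * g)
V = 62705 / (2679 * 9.81)
V = 62705 / 26280.99
V = 2.385945 m^3
Dn = V^(1/3) = 2.385945^(1/3)
Dn = 1.3362 m

1.3362


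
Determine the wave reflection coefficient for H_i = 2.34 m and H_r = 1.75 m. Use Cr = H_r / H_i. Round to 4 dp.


Cr = H_r / H_i
Cr = 1.75 / 2.34
Cr = 0.7479

0.7479


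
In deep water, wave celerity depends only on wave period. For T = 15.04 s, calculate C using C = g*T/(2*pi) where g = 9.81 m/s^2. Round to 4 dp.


We use the deep-water celerity formula:
C = g * T / (2 * pi)
C = 9.81 * 15.04 / (2 * 3.14159...)
C = 147.542400 / 6.283185
C = 23.4821 m/s

23.4821


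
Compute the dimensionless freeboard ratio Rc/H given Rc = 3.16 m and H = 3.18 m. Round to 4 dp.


Relative freeboard = Rc / H
= 3.16 / 3.18
= 0.9937

0.9937


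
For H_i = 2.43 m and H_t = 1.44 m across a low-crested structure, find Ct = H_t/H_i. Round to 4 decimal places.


Ct = H_t / H_i
Ct = 1.44 / 2.43
Ct = 0.5926

0.5926


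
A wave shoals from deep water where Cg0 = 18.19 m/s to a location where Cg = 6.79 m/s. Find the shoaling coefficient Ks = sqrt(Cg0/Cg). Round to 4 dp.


Ks = sqrt(Cg0 / Cg)
Ks = sqrt(18.19 / 6.79)
Ks = sqrt(2.6789)
Ks = 1.6367

1.6367


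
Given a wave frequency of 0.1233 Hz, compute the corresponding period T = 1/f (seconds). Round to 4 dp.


T = 1 / f
T = 1 / 0.1233
T = 8.1103 s

8.1103


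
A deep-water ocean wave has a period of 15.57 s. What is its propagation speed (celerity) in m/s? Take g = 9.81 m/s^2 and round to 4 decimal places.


We use the deep-water celerity formula:
C = g * T / (2 * pi)
C = 9.81 * 15.57 / (2 * 3.14159...)
C = 152.741700 / 6.283185
C = 24.3096 m/s

24.3096


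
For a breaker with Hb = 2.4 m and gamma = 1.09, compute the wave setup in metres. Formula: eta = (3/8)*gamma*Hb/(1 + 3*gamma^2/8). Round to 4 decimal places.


eta = (3/8) * gamma * Hb / (1 + 3*gamma^2/8)
Numerator = (3/8) * 1.09 * 2.4 = 0.981000
Denominator = 1 + 3*1.09^2/8 = 1 + 0.445538 = 1.445538
eta = 0.981000 / 1.445538
eta = 0.6786 m

0.6786


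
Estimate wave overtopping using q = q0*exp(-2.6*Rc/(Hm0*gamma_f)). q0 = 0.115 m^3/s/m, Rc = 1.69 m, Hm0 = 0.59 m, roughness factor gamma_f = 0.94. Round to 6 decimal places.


q = q0 * exp(-2.6 * Rc / (Hm0 * gamma_f))
Exponent = -2.6 * 1.69 / (0.59 * 0.94)
= -2.6 * 1.69 / 0.5546
= -7.922827
exp(-7.922827) = 0.000362
q = 0.115 * 0.000362
q = 0.000042 m^3/s/m

0.000042


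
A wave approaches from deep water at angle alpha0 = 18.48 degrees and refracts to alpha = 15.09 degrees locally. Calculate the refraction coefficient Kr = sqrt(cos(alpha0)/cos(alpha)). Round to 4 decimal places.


Kr = sqrt(cos(alpha0) / cos(alpha))
cos(18.48) = 0.948434
cos(15.09) = 0.965518
Kr = sqrt(0.948434 / 0.965518)
Kr = sqrt(0.982306)
Kr = 0.9911

0.9911


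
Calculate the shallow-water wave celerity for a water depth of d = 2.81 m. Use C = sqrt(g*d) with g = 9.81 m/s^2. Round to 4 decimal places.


Using the shallow-water approximation:
C = sqrt(g * d) = sqrt(9.81 * 2.81)
C = sqrt(27.5661)
C = 5.2503 m/s

5.2503


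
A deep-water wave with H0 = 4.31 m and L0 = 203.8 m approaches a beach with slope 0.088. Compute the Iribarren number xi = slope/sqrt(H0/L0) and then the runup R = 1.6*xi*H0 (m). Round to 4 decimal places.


xi = slope / sqrt(H0/L0)
H0/L0 = 4.31/203.8 = 0.021148
sqrt(0.021148) = 0.145424
xi = 0.088 / 0.145424 = 0.605126
R = 1.6 * xi * H0 = 1.6 * 0.605126 * 4.31
R = 4.1730 m

4.1730


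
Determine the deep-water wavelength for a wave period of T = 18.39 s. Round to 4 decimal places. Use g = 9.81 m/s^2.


L0 = g * T^2 / (2 * pi)
L0 = 9.81 * 18.39^2 / (2 * pi)
L0 = 9.81 * 338.1921 / 6.28319
L0 = 3317.6645 / 6.28319
L0 = 528.0227 m

528.0227


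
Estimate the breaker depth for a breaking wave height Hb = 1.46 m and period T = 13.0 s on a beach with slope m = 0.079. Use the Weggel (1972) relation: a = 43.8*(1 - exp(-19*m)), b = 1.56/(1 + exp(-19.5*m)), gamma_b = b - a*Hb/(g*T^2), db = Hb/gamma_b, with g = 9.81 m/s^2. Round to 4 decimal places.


a = 43.8 * (1 - exp(-19 * m))
exp(-19 * 0.079) = exp(-1.5010) = 0.222907
a = 43.8 * (1 - 0.222907) = 34.036667
b = 1.56 / (1 + exp(-19.5 * m))
exp(-19.5 * 0.079) = exp(-1.5405) = 0.214274
b = 1.56 / (1 + 0.214274) = 1.284718
Hb / (g * T^2) = 1.46 / (9.81 * 13.0^2) = 1.46 / 1657.8900 = 0.00088064
gamma_b = b - a * Hb/(g*T^2) = 1.284718 - 34.036667 * 0.00088064 = 1.254744
db = Hb / gamma_b = 1.46 / 1.254744
db = 1.1636 m

1.1636


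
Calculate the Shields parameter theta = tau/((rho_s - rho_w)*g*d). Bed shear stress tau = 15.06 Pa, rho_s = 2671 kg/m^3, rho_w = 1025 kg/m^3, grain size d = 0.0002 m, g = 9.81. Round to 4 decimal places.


theta = tau / ((rho_s - rho_w) * g * d)
rho_s - rho_w = 2671 - 1025 = 1646
Denominator = 1646 * 9.81 * 0.0002 = 3.229452
theta = 15.06 / 3.229452
theta = 4.6633

4.6633


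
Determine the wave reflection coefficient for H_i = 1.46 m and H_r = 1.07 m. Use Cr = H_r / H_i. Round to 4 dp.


Cr = H_r / H_i
Cr = 1.07 / 1.46
Cr = 0.7329

0.7329


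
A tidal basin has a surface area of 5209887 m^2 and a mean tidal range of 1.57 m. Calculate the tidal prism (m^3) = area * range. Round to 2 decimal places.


Tidal prism = Area * Tidal range
P = 5209887 * 1.57
P = 8179522.59 m^3

8179522.59


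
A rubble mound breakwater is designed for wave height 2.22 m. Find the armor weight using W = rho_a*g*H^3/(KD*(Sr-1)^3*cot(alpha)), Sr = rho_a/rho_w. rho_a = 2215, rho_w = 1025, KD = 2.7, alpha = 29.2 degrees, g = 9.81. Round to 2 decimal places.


Sr = rho_a / rho_w = 2215 / 1025 = 2.160976
(Sr - 1) = 1.160976
(Sr - 1)^3 = 1.564838
cot(29.2) = 1 / tan(29.2) = 1 / 0.558881 = 1.789289
Numerator = 2215 * 9.81 * 2.22^3 = 237739.6731
Denominator = 2.7 * 1.564838 * 1.789289 = 7.559858
W = 237739.6731 / 7.559858
W = 31447.64 N

31447.64


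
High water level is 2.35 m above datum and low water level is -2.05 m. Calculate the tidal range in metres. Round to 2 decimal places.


Tidal range = High water - Low water
Tidal range = 2.35 - (-2.05)
Tidal range = 4.40 m

4.40


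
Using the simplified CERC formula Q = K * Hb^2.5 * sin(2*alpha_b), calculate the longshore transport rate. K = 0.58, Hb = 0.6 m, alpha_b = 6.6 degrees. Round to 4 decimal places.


Q = K * Hb^2.5 * sin(2 * alpha_b)
Hb^2.5 = 0.6^2.5 = 0.278855
sin(2 * 6.6) = sin(13.2) = 0.228351
Q = 0.58 * 0.278855 * 0.228351
Q = 0.0369 m^3/s

0.0369


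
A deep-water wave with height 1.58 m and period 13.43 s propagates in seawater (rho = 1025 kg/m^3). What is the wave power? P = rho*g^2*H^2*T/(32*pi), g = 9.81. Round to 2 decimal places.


P = rho * g^2 * H^2 * T / (32 * pi)
P = 1025 * 9.81^2 * 1.58^2 * 13.43 / (32 * pi)
P = 1025 * 96.2361 * 2.4964 * 13.43 / 100.53096
P = 32896.69 W/m

32896.69


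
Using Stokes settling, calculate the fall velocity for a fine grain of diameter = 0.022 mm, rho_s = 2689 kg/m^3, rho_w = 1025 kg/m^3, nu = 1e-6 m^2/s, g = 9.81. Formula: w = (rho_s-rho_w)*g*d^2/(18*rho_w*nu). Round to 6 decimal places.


w = (rho_s - rho_w) * g * d^2 / (18 * rho_w * nu)
d = 0.022 mm = 0.000022 m
rho_s - rho_w = 2689 - 1025 = 1664
Numerator = 1664 * 9.81 * (0.000022)^2 = 0.000007900739
Denominator = 18 * 1025 * 1e-6 = 0.018450
w = 0.000428 m/s

0.000428


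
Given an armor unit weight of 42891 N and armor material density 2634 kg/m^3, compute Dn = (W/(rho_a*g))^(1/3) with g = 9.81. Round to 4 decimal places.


V = W / (rho_a * g)
V = 42891 / (2634 * 9.81)
V = 42891 / 25839.54
V = 1.659898 m^3
Dn = V^(1/3) = 1.659898^(1/3)
Dn = 1.1840 m

1.1840


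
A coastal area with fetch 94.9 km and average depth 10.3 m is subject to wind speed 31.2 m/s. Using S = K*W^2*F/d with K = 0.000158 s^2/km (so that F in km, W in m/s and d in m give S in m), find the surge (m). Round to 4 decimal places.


S = K * W^2 * F / d
W^2 = 31.2^2 = 973.44
S = 0.000158 * 973.44 * 94.9 / 10.3
Numerator = 0.000158 * 973.44 * 94.9 = 14.595954
S = 14.595954 / 10.3 = 1.4171 m

1.4171


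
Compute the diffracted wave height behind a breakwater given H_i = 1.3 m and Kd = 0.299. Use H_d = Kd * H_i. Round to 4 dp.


H_d = Kd * H_i
H_d = 0.299 * 1.3
H_d = 0.3887 m

0.3887


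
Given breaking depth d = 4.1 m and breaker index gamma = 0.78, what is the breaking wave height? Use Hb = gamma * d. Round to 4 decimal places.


Hb = gamma * d
Hb = 0.78 * 4.1
Hb = 3.1980 m

3.1980


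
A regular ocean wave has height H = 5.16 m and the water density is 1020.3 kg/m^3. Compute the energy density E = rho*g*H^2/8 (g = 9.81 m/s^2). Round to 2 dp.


E = (1/8) * rho * g * H^2
E = (1/8) * 1020.3 * 9.81 * 5.16^2
E = 0.125 * 1020.3 * 9.81 * 26.6256
E = 33312.43 J/m^2

33312.43


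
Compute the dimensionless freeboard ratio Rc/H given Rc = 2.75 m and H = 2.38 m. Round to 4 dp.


Relative freeboard = Rc / H
= 2.75 / 2.38
= 1.1555

1.1555


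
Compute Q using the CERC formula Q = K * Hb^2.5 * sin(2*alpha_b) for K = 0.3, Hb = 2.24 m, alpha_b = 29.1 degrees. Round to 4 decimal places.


Q = K * Hb^2.5 * sin(2 * alpha_b)
Hb^2.5 = 2.24^2.5 = 7.509656
sin(2 * 29.1) = sin(58.2) = 0.849893
Q = 0.3 * 7.509656 * 0.849893
Q = 1.9147 m^3/s

1.9147


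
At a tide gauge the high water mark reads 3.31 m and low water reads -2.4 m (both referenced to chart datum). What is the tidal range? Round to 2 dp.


Tidal range = High water - Low water
Tidal range = 3.31 - (-2.4)
Tidal range = 5.71 m

5.71


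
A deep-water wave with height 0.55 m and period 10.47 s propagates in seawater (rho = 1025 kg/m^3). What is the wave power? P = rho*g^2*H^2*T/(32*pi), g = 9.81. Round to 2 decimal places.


P = rho * g^2 * H^2 * T / (32 * pi)
P = 1025 * 9.81^2 * 0.55^2 * 10.47 / (32 * pi)
P = 1025 * 96.2361 * 0.3025 * 10.47 / 100.53096
P = 3107.66 W/m

3107.66


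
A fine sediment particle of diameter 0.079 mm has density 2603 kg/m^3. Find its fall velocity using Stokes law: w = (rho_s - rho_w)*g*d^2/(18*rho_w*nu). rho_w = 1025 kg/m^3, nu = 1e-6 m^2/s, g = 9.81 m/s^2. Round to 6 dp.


w = (rho_s - rho_w) * g * d^2 / (18 * rho_w * nu)
d = 0.079 mm = 0.000079 m
rho_s - rho_w = 2603 - 1025 = 1578
Numerator = 1578 * 9.81 * (0.000079)^2 = 0.000096611803
Denominator = 18 * 1025 * 1e-6 = 0.018450
w = 0.005236 m/s

0.005236


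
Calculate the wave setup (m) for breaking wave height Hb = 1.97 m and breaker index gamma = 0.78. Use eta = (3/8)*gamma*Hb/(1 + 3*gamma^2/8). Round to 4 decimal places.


eta = (3/8) * gamma * Hb / (1 + 3*gamma^2/8)
Numerator = (3/8) * 0.78 * 1.97 = 0.576225
Denominator = 1 + 3*0.78^2/8 = 1 + 0.228150 = 1.228150
eta = 0.576225 / 1.228150
eta = 0.4692 m

0.4692


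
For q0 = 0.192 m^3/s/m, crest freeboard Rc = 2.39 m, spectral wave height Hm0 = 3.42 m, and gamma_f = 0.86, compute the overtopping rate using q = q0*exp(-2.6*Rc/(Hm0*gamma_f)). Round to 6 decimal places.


q = q0 * exp(-2.6 * Rc / (Hm0 * gamma_f))
Exponent = -2.6 * 2.39 / (3.42 * 0.86)
= -2.6 * 2.39 / 2.9412
= -2.112743
exp(-2.112743) = 0.120906
q = 0.192 * 0.120906
q = 0.023214 m^3/s/m

0.023214


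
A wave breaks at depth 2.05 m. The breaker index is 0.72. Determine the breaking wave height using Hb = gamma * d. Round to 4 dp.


Hb = gamma * d
Hb = 0.72 * 2.05
Hb = 1.4760 m

1.4760


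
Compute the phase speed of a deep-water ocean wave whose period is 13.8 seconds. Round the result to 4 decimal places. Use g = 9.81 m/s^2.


We use the deep-water celerity formula:
C = g * T / (2 * pi)
C = 9.81 * 13.8 / (2 * 3.14159...)
C = 135.378000 / 6.283185
C = 21.5461 m/s

21.5461


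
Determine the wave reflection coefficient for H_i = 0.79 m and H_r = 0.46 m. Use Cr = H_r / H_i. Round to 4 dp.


Cr = H_r / H_i
Cr = 0.46 / 0.79
Cr = 0.5823

0.5823


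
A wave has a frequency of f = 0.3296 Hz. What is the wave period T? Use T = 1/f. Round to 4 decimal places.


T = 1 / f
T = 1 / 0.3296
T = 3.0340 s

3.0340


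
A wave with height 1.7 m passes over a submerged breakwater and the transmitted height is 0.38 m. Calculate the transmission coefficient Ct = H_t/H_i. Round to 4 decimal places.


Ct = H_t / H_i
Ct = 0.38 / 1.7
Ct = 0.2235

0.2235


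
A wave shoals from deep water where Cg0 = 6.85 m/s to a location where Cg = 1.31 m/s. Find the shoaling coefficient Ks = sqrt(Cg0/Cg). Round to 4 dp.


Ks = sqrt(Cg0 / Cg)
Ks = sqrt(6.85 / 1.31)
Ks = sqrt(5.2290)
Ks = 2.2867

2.2867


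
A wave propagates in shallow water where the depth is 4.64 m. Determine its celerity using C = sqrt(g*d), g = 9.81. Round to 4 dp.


Using the shallow-water approximation:
C = sqrt(g * d) = sqrt(9.81 * 4.64)
C = sqrt(45.5184)
C = 6.7467 m/s

6.7467


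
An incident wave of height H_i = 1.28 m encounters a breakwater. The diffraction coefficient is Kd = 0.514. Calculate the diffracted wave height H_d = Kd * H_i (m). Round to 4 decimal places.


H_d = Kd * H_i
H_d = 0.514 * 1.28
H_d = 0.6579 m

0.6579


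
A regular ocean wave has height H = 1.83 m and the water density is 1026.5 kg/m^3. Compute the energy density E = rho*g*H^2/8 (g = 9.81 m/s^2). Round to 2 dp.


E = (1/8) * rho * g * H^2
E = (1/8) * 1026.5 * 9.81 * 1.83^2
E = 0.125 * 1026.5 * 9.81 * 3.3489
E = 4215.41 J/m^2

4215.41


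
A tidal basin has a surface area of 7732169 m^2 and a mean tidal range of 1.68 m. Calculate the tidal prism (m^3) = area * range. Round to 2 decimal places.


Tidal prism = Area * Tidal range
P = 7732169 * 1.68
P = 12990043.92 m^3

12990043.92


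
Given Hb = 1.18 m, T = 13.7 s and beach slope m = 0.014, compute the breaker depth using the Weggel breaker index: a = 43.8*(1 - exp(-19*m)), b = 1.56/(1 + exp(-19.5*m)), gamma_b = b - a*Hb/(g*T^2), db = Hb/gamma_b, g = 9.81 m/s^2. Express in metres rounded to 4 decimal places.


a = 43.8 * (1 - exp(-19 * m))
exp(-19 * 0.014) = exp(-0.2660) = 0.766439
a = 43.8 * (1 - 0.766439) = 10.229966
b = 1.56 / (1 + exp(-19.5 * m))
exp(-19.5 * 0.014) = exp(-0.2730) = 0.761093
b = 1.56 / (1 + 0.761093) = 0.885814
Hb / (g * T^2) = 1.18 / (9.81 * 13.7^2) = 1.18 / 1841.2389 = 0.00064087
gamma_b = b - a * Hb/(g*T^2) = 0.885814 - 10.229966 * 0.00064087 = 0.879258
db = Hb / gamma_b = 1.18 / 0.879258
db = 1.3420 m

1.3420


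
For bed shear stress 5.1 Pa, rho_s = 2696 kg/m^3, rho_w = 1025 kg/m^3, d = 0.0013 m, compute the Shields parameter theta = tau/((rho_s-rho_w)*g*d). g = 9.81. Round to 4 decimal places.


theta = tau / ((rho_s - rho_w) * g * d)
rho_s - rho_w = 2696 - 1025 = 1671
Denominator = 1671 * 9.81 * 0.0013 = 21.310263
theta = 5.1 / 21.310263
theta = 0.2393

0.2393


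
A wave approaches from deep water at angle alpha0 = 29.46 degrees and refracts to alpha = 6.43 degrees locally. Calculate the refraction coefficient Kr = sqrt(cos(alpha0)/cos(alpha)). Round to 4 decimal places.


Kr = sqrt(cos(alpha0) / cos(alpha))
cos(29.46) = 0.870699
cos(6.43) = 0.993709
Kr = sqrt(0.870699 / 0.993709)
Kr = sqrt(0.876211)
Kr = 0.9361

0.9361


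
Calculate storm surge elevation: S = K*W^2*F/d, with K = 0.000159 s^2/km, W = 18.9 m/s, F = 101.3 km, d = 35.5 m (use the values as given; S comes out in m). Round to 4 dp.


S = K * W^2 * F / d
W^2 = 18.9^2 = 357.21
S = 0.000159 * 357.21 * 101.3 / 35.5
Numerator = 0.000159 * 357.21 * 101.3 = 5.753474
S = 5.753474 / 35.5 = 0.1621 m

0.1621


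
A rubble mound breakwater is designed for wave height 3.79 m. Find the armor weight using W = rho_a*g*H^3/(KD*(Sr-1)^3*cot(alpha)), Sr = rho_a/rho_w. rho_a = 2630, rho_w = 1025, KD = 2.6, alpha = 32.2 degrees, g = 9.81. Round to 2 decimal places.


Sr = rho_a / rho_w = 2630 / 1025 = 2.565854
(Sr - 1) = 1.565854
(Sr - 1)^3 = 3.839313
cot(32.2) = 1 / tan(32.2) = 1 / 0.629734 = 1.587973
Numerator = 2630 * 9.81 * 3.79^3 = 1404566.7582
Denominator = 2.6 * 3.839313 * 1.587973 = 15.851486
W = 1404566.7582 / 15.851486
W = 88607.89 N

88607.89


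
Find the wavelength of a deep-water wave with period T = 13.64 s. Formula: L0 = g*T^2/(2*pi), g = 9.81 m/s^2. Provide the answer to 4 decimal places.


L0 = g * T^2 / (2 * pi)
L0 = 9.81 * 13.64^2 / (2 * pi)
L0 = 9.81 * 186.0496 / 6.28319
L0 = 1825.1466 / 6.28319
L0 = 290.4811 m

290.4811


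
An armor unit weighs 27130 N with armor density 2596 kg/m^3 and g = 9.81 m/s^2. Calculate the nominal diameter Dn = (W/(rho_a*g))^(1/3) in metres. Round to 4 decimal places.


V = W / (rho_a * g)
V = 27130 / (2596 * 9.81)
V = 27130 / 25466.76
V = 1.065310 m^3
Dn = V^(1/3) = 1.065310^(1/3)
Dn = 1.0213 m

1.0213


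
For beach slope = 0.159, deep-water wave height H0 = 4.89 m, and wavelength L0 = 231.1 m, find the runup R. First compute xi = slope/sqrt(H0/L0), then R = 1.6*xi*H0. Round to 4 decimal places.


xi = slope / sqrt(H0/L0)
H0/L0 = 4.89/231.1 = 0.021160
sqrt(0.021160) = 0.145464
xi = 0.159 / 0.145464 = 1.093057
R = 1.6 * xi * H0 = 1.6 * 1.093057 * 4.89
R = 8.5521 m

8.5521


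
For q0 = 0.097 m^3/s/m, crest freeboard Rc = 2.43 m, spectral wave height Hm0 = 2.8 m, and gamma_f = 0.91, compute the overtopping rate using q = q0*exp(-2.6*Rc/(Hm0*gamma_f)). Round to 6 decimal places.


q = q0 * exp(-2.6 * Rc / (Hm0 * gamma_f))
Exponent = -2.6 * 2.43 / (2.8 * 0.91)
= -2.6 * 2.43 / 2.5480
= -2.479592
exp(-2.479592) = 0.083777
q = 0.097 * 0.083777
q = 0.008126 m^3/s/m

0.008126


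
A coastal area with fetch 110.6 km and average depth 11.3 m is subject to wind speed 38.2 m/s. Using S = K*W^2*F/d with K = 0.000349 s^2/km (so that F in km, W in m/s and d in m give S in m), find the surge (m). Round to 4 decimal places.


S = K * W^2 * F / d
W^2 = 38.2^2 = 1459.24
S = 0.000349 * 1459.24 * 110.6 / 11.3
Numerator = 0.000349 * 1459.24 * 110.6 = 56.325788
S = 56.325788 / 11.3 = 4.9846 m

4.9846


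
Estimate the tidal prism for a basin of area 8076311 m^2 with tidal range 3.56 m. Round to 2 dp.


Tidal prism = Area * Tidal range
P = 8076311 * 3.56
P = 28751667.16 m^3

28751667.16


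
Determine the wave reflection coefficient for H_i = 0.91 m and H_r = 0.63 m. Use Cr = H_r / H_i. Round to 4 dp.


Cr = H_r / H_i
Cr = 0.63 / 0.91
Cr = 0.6923

0.6923


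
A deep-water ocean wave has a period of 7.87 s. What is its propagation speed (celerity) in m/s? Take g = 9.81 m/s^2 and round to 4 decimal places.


We use the deep-water celerity formula:
C = g * T / (2 * pi)
C = 9.81 * 7.87 / (2 * 3.14159...)
C = 77.204700 / 6.283185
C = 12.2875 m/s

12.2875


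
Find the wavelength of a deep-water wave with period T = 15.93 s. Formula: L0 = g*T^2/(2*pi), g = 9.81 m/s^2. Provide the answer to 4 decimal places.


L0 = g * T^2 / (2 * pi)
L0 = 9.81 * 15.93^2 / (2 * pi)
L0 = 9.81 * 253.7649 / 6.28319
L0 = 2489.4337 / 6.28319
L0 = 396.2057 m

396.2057


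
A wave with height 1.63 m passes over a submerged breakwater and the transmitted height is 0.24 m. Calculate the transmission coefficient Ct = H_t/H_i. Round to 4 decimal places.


Ct = H_t / H_i
Ct = 0.24 / 1.63
Ct = 0.1472

0.1472


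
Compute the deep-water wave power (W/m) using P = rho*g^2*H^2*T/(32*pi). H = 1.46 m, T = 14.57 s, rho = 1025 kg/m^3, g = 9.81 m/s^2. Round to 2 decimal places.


P = rho * g^2 * H^2 * T / (32 * pi)
P = 1025 * 9.81^2 * 1.46^2 * 14.57 / (32 * pi)
P = 1025 * 96.2361 * 2.1316 * 14.57 / 100.53096
P = 30473.85 W/m

30473.85


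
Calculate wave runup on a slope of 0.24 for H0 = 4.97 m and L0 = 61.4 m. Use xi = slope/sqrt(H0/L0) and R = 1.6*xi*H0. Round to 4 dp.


xi = slope / sqrt(H0/L0)
H0/L0 = 4.97/61.4 = 0.080945
sqrt(0.080945) = 0.284508
xi = 0.24 / 0.284508 = 0.843562
R = 1.6 * xi * H0 = 1.6 * 0.843562 * 4.97
R = 6.7080 m

6.7080


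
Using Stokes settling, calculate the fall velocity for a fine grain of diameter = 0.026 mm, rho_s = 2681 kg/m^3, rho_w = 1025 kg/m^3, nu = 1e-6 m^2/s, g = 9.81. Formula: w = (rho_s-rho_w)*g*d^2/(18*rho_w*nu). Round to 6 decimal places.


w = (rho_s - rho_w) * g * d^2 / (18 * rho_w * nu)
d = 0.026 mm = 0.000026 m
rho_s - rho_w = 2681 - 1025 = 1656
Numerator = 1656 * 9.81 * (0.000026)^2 = 0.000010981863
Denominator = 18 * 1025 * 1e-6 = 0.018450
w = 0.000595 m/s

0.000595


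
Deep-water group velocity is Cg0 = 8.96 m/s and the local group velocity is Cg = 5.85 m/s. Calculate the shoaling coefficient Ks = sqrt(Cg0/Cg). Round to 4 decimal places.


Ks = sqrt(Cg0 / Cg)
Ks = sqrt(8.96 / 5.85)
Ks = sqrt(1.5316)
Ks = 1.2376

1.2376


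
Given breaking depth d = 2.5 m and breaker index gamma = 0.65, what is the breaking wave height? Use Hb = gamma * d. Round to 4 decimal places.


Hb = gamma * d
Hb = 0.65 * 2.5
Hb = 1.6250 m

1.6250


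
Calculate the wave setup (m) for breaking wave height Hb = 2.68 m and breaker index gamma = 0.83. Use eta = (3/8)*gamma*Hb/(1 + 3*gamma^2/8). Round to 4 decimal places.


eta = (3/8) * gamma * Hb / (1 + 3*gamma^2/8)
Numerator = (3/8) * 0.83 * 2.68 = 0.834150
Denominator = 1 + 3*0.83^2/8 = 1 + 0.258338 = 1.258338
eta = 0.834150 / 1.258338
eta = 0.6629 m

0.6629


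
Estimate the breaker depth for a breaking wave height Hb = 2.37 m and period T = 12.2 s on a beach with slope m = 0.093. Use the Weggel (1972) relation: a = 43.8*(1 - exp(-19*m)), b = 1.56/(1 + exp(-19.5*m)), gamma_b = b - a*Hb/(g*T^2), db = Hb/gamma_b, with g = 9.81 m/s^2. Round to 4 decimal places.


a = 43.8 * (1 - exp(-19 * m))
exp(-19 * 0.093) = exp(-1.7670) = 0.170845
a = 43.8 * (1 - 0.170845) = 36.317000
b = 1.56 / (1 + exp(-19.5 * m))
exp(-19.5 * 0.093) = exp(-1.8135) = 0.163082
b = 1.56 / (1 + 0.163082) = 1.341264
Hb / (g * T^2) = 2.37 / (9.81 * 12.2^2) = 2.37 / 1460.1204 = 0.00162315
gamma_b = b - a * Hb/(g*T^2) = 1.341264 - 36.317000 * 0.00162315 = 1.282316
db = Hb / gamma_b = 2.37 / 1.282316
db = 1.8482 m

1.8482


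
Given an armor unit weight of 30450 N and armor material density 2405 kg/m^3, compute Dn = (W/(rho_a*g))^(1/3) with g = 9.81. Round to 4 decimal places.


V = W / (rho_a * g)
V = 30450 / (2405 * 9.81)
V = 30450 / 23593.05
V = 1.290634 m^3
Dn = V^(1/3) = 1.290634^(1/3)
Dn = 1.0888 m

1.0888


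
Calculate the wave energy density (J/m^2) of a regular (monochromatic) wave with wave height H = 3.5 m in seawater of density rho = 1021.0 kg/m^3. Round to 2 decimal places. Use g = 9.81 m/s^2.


E = (1/8) * rho * g * H^2
E = (1/8) * 1021.0 * 9.81 * 3.5^2
E = 0.125 * 1021.0 * 9.81 * 12.2500
E = 15337.02 J/m^2

15337.02


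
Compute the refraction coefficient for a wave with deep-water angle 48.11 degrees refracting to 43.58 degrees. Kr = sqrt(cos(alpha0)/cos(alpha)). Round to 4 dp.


Kr = sqrt(cos(alpha0) / cos(alpha))
cos(48.11) = 0.667703
cos(43.58) = 0.724413
Kr = sqrt(0.667703 / 0.724413)
Kr = sqrt(0.921716)
Kr = 0.9601

0.9601


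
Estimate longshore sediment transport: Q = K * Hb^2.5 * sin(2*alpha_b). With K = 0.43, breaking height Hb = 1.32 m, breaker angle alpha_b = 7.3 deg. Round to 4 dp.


Q = K * Hb^2.5 * sin(2 * alpha_b)
Hb^2.5 = 1.32^2.5 = 2.001865
sin(2 * 7.3) = sin(14.6) = 0.252069
Q = 0.43 * 2.001865 * 0.252069
Q = 0.2170 m^3/s

0.2170


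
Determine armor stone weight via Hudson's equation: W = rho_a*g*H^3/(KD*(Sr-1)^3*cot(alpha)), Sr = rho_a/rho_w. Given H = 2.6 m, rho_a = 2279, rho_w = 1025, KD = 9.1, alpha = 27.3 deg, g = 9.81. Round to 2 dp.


Sr = rho_a / rho_w = 2279 / 1025 = 2.223415
(Sr - 1) = 1.223415
(Sr - 1)^3 = 1.831138
cot(27.3) = 1 / tan(27.3) = 1 / 0.516138 = 1.937465
Numerator = 2279 * 9.81 * 2.6^3 = 392946.4562
Denominator = 9.1 * 1.831138 * 1.937465 = 32.284656
W = 392946.4562 / 32.284656
W = 12171.31 N

12171.31


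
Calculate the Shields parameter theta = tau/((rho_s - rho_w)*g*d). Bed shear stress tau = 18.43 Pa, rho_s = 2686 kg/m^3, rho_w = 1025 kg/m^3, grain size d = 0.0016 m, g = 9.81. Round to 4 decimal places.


theta = tau / ((rho_s - rho_w) * g * d)
rho_s - rho_w = 2686 - 1025 = 1661
Denominator = 1661 * 9.81 * 0.0016 = 26.071056
theta = 18.43 / 26.071056
theta = 0.7069

0.7069


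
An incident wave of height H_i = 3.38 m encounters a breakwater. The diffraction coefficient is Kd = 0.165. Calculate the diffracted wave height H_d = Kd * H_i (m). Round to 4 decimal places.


H_d = Kd * H_i
H_d = 0.165 * 3.38
H_d = 0.5577 m

0.5577


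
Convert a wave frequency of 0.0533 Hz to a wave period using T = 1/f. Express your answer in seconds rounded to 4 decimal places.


T = 1 / f
T = 1 / 0.0533
T = 18.7617 s

18.7617


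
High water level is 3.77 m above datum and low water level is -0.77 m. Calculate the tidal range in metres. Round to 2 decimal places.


Tidal range = High water - Low water
Tidal range = 3.77 - (-0.77)
Tidal range = 4.54 m

4.54


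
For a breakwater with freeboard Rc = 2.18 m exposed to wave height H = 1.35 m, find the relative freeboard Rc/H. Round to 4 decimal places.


Relative freeboard = Rc / H
= 2.18 / 1.35
= 1.6148

1.6148


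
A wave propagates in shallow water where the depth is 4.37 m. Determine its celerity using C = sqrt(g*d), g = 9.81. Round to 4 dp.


Using the shallow-water approximation:
C = sqrt(g * d) = sqrt(9.81 * 4.37)
C = sqrt(42.8697)
C = 6.5475 m/s

6.5475


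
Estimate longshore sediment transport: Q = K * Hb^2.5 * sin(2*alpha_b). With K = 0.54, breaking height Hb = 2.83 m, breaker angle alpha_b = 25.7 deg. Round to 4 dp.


Q = K * Hb^2.5 * sin(2 * alpha_b)
Hb^2.5 = 2.83^2.5 = 13.473055
sin(2 * 25.7) = sin(51.4) = 0.781520
Q = 0.54 * 13.473055 * 0.781520
Q = 5.6859 m^3/s

5.6859


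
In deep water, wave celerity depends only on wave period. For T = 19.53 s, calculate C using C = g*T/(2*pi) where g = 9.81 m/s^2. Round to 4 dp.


We use the deep-water celerity formula:
C = g * T / (2 * pi)
C = 9.81 * 19.53 / (2 * 3.14159...)
C = 191.589300 / 6.283185
C = 30.4924 m/s

30.4924


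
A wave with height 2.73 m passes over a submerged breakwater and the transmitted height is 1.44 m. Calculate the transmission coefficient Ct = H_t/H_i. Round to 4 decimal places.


Ct = H_t / H_i
Ct = 1.44 / 2.73
Ct = 0.5275

0.5275


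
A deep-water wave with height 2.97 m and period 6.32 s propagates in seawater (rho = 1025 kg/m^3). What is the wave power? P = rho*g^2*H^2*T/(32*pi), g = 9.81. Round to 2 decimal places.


P = rho * g^2 * H^2 * T / (32 * pi)
P = 1025 * 9.81^2 * 2.97^2 * 6.32 / (32 * pi)
P = 1025 * 96.2361 * 8.8209 * 6.32 / 100.53096
P = 54700.59 W/m

54700.59


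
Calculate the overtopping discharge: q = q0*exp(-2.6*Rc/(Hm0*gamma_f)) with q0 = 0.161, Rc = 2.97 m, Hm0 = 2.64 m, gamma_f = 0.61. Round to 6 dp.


q = q0 * exp(-2.6 * Rc / (Hm0 * gamma_f))
Exponent = -2.6 * 2.97 / (2.64 * 0.61)
= -2.6 * 2.97 / 1.6104
= -4.795082
exp(-4.795082) = 0.008270
q = 0.161 * 0.008270
q = 0.001332 m^3/s/m

0.001332


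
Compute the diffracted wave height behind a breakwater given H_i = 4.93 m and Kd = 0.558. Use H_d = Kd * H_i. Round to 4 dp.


H_d = Kd * H_i
H_d = 0.558 * 4.93
H_d = 2.7509 m

2.7509


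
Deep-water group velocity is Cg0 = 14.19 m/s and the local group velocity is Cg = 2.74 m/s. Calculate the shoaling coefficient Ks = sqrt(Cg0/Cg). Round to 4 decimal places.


Ks = sqrt(Cg0 / Cg)
Ks = sqrt(14.19 / 2.74)
Ks = sqrt(5.1788)
Ks = 2.2757

2.2757


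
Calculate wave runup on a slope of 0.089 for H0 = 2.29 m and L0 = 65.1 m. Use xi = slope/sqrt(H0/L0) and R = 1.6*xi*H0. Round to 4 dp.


xi = slope / sqrt(H0/L0)
H0/L0 = 2.29/65.1 = 0.035177
sqrt(0.035177) = 0.187554
xi = 0.089 / 0.187554 = 0.474529
R = 1.6 * xi * H0 = 1.6 * 0.474529 * 2.29
R = 1.7387 m

1.7387


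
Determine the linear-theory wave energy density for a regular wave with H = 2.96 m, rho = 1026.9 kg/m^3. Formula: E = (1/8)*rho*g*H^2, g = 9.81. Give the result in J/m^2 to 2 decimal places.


E = (1/8) * rho * g * H^2
E = (1/8) * 1026.9 * 9.81 * 2.96^2
E = 0.125 * 1026.9 * 9.81 * 8.7616
E = 11032.92 J/m^2

11032.92


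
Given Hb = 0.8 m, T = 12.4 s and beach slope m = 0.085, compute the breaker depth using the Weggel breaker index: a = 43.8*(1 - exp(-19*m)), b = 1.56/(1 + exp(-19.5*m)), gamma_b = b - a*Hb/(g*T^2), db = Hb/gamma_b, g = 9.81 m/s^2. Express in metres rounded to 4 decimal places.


a = 43.8 * (1 - exp(-19 * m))
exp(-19 * 0.085) = exp(-1.6150) = 0.198891
a = 43.8 * (1 - 0.198891) = 35.088589
b = 1.56 / (1 + exp(-19.5 * m))
exp(-19.5 * 0.085) = exp(-1.6575) = 0.190615
b = 1.56 / (1 + 0.190615) = 1.310247
Hb / (g * T^2) = 0.8 / (9.81 * 12.4^2) = 0.8 / 1508.3856 = 0.00053037
gamma_b = b - a * Hb/(g*T^2) = 1.310247 - 35.088589 * 0.00053037 = 1.291637
db = Hb / gamma_b = 0.8 / 1.291637
db = 0.6194 m

0.6194


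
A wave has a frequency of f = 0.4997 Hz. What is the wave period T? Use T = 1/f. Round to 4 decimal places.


T = 1 / f
T = 1 / 0.4997
T = 2.0012 s

2.0012


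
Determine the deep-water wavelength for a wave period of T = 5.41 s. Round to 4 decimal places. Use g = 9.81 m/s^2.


L0 = g * T^2 / (2 * pi)
L0 = 9.81 * 5.41^2 / (2 * pi)
L0 = 9.81 * 29.2681 / 6.28319
L0 = 287.1201 / 6.28319
L0 = 45.6966 m

45.6966


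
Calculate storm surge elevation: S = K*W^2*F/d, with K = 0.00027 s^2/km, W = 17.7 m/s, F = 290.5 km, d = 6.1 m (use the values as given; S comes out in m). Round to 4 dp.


S = K * W^2 * F / d
W^2 = 17.7^2 = 313.29
S = 0.00027 * 313.29 * 290.5 / 6.1
Numerator = 0.00027 * 313.29 * 290.5 = 24.572901
S = 24.572901 / 6.1 = 4.0283 m

4.0283


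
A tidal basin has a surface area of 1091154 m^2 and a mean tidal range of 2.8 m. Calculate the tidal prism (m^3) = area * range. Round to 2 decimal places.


Tidal prism = Area * Tidal range
P = 1091154 * 2.8
P = 3055231.20 m^3

3055231.20


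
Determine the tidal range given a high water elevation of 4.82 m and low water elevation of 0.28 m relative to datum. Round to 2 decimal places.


Tidal range = High water - Low water
Tidal range = 4.82 - (0.28)
Tidal range = 4.54 m

4.54


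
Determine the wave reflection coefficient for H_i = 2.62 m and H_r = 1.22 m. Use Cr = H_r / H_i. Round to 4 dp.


Cr = H_r / H_i
Cr = 1.22 / 2.62
Cr = 0.4656

0.4656


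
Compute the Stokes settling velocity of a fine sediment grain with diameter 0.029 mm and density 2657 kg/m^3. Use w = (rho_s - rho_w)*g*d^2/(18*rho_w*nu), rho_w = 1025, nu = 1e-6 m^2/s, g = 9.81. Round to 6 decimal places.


w = (rho_s - rho_w) * g * d^2 / (18 * rho_w * nu)
d = 0.029 mm = 0.000029 m
rho_s - rho_w = 2657 - 1025 = 1632
Numerator = 1632 * 9.81 * (0.000029)^2 = 0.000013464343
Denominator = 18 * 1025 * 1e-6 = 0.018450
w = 0.000730 m/s

0.000730


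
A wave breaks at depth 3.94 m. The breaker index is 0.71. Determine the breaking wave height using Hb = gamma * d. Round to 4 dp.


Hb = gamma * d
Hb = 0.71 * 3.94
Hb = 2.7974 m

2.7974


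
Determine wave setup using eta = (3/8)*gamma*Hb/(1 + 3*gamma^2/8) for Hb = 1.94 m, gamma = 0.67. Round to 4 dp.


eta = (3/8) * gamma * Hb / (1 + 3*gamma^2/8)
Numerator = (3/8) * 0.67 * 1.94 = 0.487425
Denominator = 1 + 3*0.67^2/8 = 1 + 0.168338 = 1.168338
eta = 0.487425 / 1.168338
eta = 0.4172 m

0.4172


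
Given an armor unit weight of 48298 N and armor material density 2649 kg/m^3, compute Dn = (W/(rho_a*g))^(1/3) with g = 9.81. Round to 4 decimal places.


V = W / (rho_a * g)
V = 48298 / (2649 * 9.81)
V = 48298 / 25986.69
V = 1.858567 m^3
Dn = V^(1/3) = 1.858567^(1/3)
Dn = 1.2295 m

1.2295
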